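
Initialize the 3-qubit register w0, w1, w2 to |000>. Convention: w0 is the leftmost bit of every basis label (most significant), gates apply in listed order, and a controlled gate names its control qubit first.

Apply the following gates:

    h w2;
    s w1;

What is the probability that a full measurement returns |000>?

Outcome |000> occurs with probability 1/2.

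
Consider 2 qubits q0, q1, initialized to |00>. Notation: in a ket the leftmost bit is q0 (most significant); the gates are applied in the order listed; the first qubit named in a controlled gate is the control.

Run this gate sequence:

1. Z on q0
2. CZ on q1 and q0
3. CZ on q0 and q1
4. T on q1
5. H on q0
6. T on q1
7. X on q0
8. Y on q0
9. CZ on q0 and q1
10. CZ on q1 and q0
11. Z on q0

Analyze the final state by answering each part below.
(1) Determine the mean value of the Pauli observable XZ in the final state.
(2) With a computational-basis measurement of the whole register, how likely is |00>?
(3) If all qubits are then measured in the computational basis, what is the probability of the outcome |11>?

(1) The expectation value of XZ is 1.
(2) Outcome |00> occurs with probability 1/2.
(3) A full measurement returns |11> with probability 0.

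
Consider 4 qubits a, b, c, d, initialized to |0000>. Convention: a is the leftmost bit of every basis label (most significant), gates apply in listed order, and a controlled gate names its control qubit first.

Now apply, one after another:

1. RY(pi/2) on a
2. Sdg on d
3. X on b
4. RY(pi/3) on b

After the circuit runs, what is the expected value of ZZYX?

In the final state, ZZYX has expectation 0.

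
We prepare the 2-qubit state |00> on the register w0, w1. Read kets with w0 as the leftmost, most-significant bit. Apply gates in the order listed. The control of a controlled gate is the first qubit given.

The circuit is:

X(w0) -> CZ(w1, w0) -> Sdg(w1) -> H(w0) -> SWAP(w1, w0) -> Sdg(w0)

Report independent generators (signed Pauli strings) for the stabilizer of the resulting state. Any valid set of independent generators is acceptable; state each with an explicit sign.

The stabilizer group can be generated by -IX, +ZI, among other valid generating sets.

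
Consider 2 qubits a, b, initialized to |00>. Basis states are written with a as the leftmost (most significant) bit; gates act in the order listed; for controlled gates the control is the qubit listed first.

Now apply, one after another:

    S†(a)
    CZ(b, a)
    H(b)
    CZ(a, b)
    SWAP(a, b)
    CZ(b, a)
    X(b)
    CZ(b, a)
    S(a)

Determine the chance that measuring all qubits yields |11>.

Outcome |11> occurs with probability 1/2.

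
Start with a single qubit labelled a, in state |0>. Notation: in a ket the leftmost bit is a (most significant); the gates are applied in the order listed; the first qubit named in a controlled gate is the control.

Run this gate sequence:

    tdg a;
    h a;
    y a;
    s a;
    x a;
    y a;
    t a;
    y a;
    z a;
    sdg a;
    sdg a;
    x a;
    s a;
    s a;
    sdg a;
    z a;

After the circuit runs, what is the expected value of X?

The expectation value of X is -sqrt(2)/2.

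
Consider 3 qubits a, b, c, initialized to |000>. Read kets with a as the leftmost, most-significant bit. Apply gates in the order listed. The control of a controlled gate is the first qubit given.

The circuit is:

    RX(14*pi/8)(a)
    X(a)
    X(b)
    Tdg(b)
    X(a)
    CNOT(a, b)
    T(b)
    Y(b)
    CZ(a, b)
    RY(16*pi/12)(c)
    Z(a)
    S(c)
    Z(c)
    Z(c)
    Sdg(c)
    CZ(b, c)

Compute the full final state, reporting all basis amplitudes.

The resulting statevector has amplitude -I*sqrt(sqrt(2) + 2)/4 on |000>, I*sqrt(3*sqrt(2) + 6)/4 on |001>, 0 on |010>, 0 on |011>, 0 on |100>, 0 on |101>, sqrt(2 - sqrt(2))*exp(3*I*pi/4)/4 on |110>, sqrt(6 - 3*sqrt(2))*exp(3*I*pi/4)/4 on |111>. Key observation: steps 12-15 multiply out to the identity, so the circuit reduces to the remaining gates.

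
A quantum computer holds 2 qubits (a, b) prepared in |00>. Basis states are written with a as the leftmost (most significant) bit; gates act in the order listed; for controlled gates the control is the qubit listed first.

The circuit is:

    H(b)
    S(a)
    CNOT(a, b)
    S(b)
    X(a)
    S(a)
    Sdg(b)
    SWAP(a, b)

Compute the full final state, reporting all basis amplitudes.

The resulting statevector has amplitude 0 on |00>, sqrt(2)*I/2 on |01>, 0 on |10>, sqrt(2)*I/2 on |11>.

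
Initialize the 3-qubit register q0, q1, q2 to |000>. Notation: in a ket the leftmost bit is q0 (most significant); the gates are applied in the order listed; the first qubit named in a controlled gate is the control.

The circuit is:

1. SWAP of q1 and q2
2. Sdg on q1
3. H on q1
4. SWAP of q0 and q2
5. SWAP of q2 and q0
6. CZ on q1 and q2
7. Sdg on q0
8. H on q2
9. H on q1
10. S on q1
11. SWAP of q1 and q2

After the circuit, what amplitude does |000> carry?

The final state's coefficient on |000> equals sqrt(2)/2.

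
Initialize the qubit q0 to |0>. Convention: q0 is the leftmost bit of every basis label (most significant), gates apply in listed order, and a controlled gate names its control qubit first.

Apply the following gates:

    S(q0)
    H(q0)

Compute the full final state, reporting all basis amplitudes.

The final amplitudes are sqrt(2)/2 on |0>, sqrt(2)/2 on |1>.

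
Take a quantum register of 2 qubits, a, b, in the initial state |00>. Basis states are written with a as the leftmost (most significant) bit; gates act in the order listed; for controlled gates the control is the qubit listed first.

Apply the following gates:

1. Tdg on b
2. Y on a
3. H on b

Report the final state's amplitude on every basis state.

The final amplitudes are 0 on |00>, 0 on |01>, sqrt(2)*I/2 on |10>, sqrt(2)*I/2 on |11>.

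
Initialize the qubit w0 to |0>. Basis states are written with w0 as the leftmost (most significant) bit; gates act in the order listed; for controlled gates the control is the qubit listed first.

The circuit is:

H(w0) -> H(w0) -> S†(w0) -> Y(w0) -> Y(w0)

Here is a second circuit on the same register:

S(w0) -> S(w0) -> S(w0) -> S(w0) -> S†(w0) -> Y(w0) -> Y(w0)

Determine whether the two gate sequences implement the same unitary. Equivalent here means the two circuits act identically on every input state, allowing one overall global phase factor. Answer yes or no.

Yes, they are equivalent — the unitaries differ by at most a global phase.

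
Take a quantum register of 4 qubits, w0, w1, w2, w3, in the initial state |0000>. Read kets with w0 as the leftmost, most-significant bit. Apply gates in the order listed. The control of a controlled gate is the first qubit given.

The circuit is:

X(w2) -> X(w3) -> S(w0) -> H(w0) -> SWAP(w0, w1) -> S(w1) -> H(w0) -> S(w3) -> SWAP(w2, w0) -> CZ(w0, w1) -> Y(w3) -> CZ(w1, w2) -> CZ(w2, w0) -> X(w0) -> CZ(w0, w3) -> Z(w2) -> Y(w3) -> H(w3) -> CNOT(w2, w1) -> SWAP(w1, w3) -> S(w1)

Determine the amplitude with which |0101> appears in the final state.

The final state's coefficient on |0101> equals -sqrt(2)*I/4.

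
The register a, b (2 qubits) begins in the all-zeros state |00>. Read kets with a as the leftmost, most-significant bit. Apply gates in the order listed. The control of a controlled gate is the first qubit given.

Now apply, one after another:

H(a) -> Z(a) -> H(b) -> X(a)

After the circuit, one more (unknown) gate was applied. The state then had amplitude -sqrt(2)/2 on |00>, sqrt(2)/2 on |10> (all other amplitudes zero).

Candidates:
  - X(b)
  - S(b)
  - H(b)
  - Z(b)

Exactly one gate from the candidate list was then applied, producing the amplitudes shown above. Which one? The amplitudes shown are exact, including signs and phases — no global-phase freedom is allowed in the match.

The applied gate was H(b).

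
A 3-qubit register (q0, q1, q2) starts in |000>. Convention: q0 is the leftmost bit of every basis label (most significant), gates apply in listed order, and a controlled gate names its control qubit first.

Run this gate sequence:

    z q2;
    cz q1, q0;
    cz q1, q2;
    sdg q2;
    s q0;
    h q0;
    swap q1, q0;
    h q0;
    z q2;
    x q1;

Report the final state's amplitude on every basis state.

The final amplitudes are 1/2 on |000>, 0 on |001>, 1/2 on |010>, 0 on |011>, 1/2 on |100>, 0 on |101>, 1/2 on |110>, 0 on |111>.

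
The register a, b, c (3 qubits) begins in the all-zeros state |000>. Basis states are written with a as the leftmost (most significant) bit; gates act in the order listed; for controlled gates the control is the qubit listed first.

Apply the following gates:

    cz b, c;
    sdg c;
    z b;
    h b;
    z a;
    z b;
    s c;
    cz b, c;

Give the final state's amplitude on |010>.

The amplitude on |010> is -sqrt(2)/2.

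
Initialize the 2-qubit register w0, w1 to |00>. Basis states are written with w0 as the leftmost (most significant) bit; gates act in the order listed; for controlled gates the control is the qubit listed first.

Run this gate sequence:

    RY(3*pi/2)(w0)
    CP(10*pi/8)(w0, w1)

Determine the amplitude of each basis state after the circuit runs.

After the circuit, the state carries amplitude -sqrt(2)/2 on |00>, 0 on |01>, sqrt(2)/2 on |10>, 0 on |11>.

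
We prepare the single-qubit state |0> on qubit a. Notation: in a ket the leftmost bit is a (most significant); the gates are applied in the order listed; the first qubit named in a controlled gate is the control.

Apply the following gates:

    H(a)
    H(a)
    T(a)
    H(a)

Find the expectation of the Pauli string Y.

The expectation value of Y is 0.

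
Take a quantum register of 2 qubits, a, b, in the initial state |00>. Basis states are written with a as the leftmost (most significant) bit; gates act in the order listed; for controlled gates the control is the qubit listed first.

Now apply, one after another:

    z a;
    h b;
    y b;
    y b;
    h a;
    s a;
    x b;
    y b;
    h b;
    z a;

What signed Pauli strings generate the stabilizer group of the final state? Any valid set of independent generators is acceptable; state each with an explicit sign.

One valid set of independent stabilizer generators is -YI, -IZ (any independent generating set of the same group is equally correct).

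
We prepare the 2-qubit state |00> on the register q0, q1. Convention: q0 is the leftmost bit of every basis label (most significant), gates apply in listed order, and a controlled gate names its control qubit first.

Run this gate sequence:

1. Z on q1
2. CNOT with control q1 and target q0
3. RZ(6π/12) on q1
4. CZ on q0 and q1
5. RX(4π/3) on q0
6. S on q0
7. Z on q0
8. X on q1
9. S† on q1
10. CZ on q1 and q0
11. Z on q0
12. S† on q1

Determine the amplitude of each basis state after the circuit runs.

The resulting statevector has amplitude 0 on |00>, -exp(3*I*pi/4)/2 on |01>, 0 on |10>, -sqrt(3)*exp(3*I*pi/4)/2 on |11>.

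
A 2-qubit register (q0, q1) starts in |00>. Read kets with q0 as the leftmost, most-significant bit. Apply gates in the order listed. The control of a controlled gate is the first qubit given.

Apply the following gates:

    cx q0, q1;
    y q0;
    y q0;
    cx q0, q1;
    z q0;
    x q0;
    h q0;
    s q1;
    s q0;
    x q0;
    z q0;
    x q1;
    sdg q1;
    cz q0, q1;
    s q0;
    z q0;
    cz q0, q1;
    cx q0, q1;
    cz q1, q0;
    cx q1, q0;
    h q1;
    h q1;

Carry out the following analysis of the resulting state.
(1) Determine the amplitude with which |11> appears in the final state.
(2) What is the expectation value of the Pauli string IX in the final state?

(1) The final state's coefficient on |11> equals -sqrt(2)/2. Key observation: the block from step 1 through step 4 cancels to the identity and can be dropped.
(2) In the final state, IX has expectation -1.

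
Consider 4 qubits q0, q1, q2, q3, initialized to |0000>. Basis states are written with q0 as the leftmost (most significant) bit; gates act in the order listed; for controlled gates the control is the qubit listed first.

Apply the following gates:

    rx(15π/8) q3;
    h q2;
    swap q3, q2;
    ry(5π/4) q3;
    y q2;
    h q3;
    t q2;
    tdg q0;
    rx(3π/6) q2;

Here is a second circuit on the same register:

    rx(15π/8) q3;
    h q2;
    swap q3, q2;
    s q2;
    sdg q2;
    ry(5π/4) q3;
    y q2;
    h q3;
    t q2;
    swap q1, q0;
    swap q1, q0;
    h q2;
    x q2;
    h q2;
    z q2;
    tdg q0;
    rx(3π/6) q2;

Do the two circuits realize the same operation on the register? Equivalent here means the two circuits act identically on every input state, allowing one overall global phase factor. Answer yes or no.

Yes — the two circuits implement the same unitary up to a global phase.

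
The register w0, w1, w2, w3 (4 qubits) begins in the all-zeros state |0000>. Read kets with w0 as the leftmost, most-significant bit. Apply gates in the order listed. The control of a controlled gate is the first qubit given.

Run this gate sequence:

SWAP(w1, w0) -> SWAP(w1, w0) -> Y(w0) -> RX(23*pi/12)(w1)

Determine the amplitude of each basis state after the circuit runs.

After the circuit, the state carries amplitude -I*sqrt(3*sqrt(2) + 6)/4 - I*sqrt(2 - sqrt(2))/4 on |1000>, -sqrt(6 - 3*sqrt(2))/4 + sqrt(sqrt(2) + 2)/4 on |1100>, and 0 on every other basis state. Key observation: the block from step 1 through step 2 cancels to the identity and can be dropped.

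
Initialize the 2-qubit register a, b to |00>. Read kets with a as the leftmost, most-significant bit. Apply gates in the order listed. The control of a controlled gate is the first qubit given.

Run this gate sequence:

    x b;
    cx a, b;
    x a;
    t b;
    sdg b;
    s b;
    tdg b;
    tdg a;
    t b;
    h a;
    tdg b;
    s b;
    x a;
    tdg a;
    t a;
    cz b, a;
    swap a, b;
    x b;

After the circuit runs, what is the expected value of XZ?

The expectation value of XZ is 0. Key observation: gates 4-7 undo each other exactly, leaving only the rest of the circuit to track.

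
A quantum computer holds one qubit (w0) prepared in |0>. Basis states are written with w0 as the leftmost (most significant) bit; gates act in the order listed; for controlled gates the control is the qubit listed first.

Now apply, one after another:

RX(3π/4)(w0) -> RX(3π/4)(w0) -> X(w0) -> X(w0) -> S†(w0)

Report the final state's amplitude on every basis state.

The final amplitudes are -sqrt(2)/2 on |0>, -sqrt(2)/2 on |1>. Key observation: the block from step 3 through step 4 cancels to the identity and can be dropped.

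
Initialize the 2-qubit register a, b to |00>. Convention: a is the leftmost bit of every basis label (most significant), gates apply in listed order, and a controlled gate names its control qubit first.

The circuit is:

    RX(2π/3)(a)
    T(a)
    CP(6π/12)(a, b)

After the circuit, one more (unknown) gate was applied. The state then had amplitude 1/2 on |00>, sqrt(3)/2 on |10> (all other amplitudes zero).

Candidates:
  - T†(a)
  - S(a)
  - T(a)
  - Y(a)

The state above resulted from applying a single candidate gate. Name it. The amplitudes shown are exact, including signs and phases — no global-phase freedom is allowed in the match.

The unique candidate consistent with the amplitudes is T(a).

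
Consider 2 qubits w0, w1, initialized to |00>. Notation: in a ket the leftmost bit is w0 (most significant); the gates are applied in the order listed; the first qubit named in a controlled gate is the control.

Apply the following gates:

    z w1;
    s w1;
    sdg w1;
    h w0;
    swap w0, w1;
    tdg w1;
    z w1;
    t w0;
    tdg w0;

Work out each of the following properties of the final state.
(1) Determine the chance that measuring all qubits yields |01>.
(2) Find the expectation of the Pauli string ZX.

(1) A full measurement returns |01> with probability 1/2. Key observation: the block from step 2 through step 3 cancels to the identity and can be dropped.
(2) In the final state, ZX has expectation -sqrt(2)/2.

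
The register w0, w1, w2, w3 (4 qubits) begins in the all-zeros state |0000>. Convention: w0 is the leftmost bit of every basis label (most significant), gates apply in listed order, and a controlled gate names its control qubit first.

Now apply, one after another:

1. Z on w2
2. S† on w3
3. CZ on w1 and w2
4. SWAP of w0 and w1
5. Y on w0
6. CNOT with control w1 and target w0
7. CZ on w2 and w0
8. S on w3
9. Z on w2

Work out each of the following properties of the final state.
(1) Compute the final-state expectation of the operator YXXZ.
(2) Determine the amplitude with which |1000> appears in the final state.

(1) The expectation value of YXXZ is 0.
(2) The amplitude on |1000> is I.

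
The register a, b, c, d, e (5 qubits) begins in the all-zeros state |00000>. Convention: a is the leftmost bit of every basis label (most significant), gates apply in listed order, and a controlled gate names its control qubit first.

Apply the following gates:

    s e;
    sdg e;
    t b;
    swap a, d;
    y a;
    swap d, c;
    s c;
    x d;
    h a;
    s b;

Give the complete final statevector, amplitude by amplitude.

After the circuit, the state carries amplitude sqrt(2)*I/2 on |00010>, -sqrt(2)*I/2 on |10010>, and 0 on every other basis state.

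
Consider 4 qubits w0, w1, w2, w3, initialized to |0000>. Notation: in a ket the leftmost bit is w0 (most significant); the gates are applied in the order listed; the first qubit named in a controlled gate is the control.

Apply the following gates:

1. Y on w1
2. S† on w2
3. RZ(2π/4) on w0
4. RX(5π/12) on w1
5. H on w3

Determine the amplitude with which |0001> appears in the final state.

The amplitude on |0001> is (-sqrt(6*sqrt(2) + 12)/8 + sqrt(4 - 2*sqrt(2))/8)*exp(3*I*pi/4).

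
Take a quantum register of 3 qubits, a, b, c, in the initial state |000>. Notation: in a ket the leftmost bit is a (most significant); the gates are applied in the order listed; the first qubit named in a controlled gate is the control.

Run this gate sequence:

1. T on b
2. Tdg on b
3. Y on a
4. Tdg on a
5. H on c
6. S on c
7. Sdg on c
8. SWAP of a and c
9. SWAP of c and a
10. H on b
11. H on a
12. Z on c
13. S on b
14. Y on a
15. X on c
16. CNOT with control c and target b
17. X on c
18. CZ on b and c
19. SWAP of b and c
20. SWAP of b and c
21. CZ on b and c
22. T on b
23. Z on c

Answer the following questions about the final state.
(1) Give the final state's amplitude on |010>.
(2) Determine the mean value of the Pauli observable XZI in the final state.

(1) The final state's coefficient on |010> equals -sqrt(2)/4. Key observation: the block from step 18 through step 21 cancels to the identity and can be dropped.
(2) In the final state, XZI has expectation 0.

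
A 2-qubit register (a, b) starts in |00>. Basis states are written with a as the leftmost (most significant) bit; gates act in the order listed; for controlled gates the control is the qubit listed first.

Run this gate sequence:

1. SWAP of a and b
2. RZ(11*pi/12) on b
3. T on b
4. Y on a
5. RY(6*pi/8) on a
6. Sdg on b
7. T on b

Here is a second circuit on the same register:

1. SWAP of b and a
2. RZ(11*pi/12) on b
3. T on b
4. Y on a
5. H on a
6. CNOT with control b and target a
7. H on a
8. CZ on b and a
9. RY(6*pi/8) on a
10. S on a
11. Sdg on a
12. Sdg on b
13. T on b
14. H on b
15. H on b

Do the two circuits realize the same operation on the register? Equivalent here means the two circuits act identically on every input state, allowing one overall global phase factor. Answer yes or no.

Yes: on every input state the two circuits agree up to one overall phase factor.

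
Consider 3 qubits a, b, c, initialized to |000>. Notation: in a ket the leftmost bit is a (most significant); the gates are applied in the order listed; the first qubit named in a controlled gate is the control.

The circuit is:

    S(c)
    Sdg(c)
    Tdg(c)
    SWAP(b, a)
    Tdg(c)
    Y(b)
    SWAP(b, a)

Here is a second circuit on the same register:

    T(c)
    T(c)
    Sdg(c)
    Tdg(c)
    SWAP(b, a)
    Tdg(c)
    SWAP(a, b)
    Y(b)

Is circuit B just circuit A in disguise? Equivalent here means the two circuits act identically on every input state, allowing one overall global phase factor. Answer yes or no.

No: there is an input state on which the two circuits produce genuinely different outputs (not merely differing by a phase).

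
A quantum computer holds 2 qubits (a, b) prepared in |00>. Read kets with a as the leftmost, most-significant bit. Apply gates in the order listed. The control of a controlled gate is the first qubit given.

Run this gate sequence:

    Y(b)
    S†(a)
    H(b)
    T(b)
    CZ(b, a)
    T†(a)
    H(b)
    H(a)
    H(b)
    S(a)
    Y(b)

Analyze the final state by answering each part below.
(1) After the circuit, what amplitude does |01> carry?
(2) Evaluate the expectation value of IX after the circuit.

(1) The amplitude on |01> is -1/2.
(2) The observable IX averages to sqrt(2)/2.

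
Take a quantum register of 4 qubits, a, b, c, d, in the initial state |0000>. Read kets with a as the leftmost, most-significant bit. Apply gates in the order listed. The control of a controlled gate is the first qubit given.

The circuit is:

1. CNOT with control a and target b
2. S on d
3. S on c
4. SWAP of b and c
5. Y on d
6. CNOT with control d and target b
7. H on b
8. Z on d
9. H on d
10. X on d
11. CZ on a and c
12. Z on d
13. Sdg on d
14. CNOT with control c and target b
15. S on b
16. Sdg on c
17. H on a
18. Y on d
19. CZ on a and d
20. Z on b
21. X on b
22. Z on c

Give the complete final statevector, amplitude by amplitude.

After the circuit, the state carries amplitude sqrt(2)/4 on |0000>, -sqrt(2)*I/4 on |0001>, 0 on |0010>, 0 on |0011>, -sqrt(2)*I/4 on |0100>, -sqrt(2)/4 on |0101>, 0 on |0110>, 0 on |0111>, sqrt(2)/4 on |1000>, sqrt(2)*I/4 on |1001>, 0 on |1010>, 0 on |1011>, -sqrt(2)*I/4 on |1100>, sqrt(2)/4 on |1101>, 0 on |1110>, 0 on |1111>.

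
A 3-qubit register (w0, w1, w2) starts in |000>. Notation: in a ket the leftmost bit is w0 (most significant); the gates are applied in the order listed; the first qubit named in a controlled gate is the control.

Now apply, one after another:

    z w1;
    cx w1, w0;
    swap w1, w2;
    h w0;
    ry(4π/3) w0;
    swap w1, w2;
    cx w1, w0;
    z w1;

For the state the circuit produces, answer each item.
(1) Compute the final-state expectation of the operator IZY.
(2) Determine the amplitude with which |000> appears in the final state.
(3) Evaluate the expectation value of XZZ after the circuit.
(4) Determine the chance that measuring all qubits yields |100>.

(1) The expectation value of IZY is 0.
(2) |000> carries amplitude -sqrt(6)/4 - sqrt(2)/4 in the final state.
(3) In the final state, XZZ has expectation -1/2.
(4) Outcome |100> occurs with probability 1/2 - sqrt(3)/4.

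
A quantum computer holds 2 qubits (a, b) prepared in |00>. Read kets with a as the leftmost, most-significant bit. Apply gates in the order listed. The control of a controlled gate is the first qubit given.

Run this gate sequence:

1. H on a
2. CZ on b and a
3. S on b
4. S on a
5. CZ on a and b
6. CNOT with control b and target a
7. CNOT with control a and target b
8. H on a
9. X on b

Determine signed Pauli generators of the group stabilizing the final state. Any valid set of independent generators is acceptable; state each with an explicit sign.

The stabilizer group can be generated by -XZ, -ZY, among other valid generating sets.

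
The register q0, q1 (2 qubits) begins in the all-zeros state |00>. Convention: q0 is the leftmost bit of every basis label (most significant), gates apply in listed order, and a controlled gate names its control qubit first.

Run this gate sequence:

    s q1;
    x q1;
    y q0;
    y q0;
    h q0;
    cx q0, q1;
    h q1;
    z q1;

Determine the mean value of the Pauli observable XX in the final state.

In the final state, XX has expectation 0.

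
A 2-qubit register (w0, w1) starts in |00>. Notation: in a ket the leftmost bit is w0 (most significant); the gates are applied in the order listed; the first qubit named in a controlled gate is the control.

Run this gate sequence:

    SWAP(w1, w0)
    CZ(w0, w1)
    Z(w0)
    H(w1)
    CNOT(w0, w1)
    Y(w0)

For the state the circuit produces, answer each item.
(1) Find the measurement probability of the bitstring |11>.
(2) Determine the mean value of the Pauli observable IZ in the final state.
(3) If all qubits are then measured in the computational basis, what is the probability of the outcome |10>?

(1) A full measurement returns |11> with probability 1/2.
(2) The observable IZ averages to 0.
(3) A full measurement returns |10> with probability 1/2.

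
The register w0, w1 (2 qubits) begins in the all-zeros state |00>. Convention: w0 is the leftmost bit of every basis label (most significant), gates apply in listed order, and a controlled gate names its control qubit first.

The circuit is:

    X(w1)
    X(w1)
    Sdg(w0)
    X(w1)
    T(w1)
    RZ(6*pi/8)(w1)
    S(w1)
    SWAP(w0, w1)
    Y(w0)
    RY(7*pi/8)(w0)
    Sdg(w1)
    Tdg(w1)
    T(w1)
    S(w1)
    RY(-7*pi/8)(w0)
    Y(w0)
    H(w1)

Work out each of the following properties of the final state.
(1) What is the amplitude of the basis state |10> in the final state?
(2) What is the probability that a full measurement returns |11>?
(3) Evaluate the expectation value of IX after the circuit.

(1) The amplitude on |10> is -sqrt(2)*exp(I*pi/8)/2.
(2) Outcome |11> occurs with probability 1/2.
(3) In the final state, IX has expectation 1.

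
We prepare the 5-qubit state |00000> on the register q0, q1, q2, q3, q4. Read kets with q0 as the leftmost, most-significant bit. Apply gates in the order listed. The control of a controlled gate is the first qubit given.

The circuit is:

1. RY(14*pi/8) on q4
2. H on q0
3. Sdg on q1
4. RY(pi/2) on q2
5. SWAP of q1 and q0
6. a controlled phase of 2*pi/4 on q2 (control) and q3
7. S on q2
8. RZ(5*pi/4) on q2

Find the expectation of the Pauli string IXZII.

The expectation value of IXZII is 0.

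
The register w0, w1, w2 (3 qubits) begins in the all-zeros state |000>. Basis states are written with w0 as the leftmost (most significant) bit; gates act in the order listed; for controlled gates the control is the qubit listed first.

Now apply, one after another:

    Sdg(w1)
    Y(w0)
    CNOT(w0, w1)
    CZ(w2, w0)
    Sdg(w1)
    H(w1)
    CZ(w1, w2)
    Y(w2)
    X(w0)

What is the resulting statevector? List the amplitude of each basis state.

After the circuit, the state carries amplitude sqrt(2)*I/2 on |001>, -sqrt(2)*I/2 on |011>, and 0 on every other basis state.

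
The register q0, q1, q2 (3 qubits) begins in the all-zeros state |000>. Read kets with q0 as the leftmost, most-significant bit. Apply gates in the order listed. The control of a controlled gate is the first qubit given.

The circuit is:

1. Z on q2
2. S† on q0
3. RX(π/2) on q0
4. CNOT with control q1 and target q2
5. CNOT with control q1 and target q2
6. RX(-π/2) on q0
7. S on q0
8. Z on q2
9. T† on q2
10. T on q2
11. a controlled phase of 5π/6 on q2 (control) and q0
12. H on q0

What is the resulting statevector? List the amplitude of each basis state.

The final amplitudes are sqrt(2)/2 on |000>, sqrt(2)/2 on |100>, and 0 on every other basis state. Key observation: steps 1-8 multiply out to the identity, so the circuit reduces to the remaining gates.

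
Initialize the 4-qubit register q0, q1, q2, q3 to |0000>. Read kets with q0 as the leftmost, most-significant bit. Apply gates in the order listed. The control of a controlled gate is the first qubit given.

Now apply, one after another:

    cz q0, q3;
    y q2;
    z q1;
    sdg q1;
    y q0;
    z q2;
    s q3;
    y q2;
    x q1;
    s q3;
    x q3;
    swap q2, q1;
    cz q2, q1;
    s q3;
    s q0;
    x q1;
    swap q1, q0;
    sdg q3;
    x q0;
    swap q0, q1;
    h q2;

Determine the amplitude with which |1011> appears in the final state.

|1011> carries amplitude -sqrt(2)/2 in the final state.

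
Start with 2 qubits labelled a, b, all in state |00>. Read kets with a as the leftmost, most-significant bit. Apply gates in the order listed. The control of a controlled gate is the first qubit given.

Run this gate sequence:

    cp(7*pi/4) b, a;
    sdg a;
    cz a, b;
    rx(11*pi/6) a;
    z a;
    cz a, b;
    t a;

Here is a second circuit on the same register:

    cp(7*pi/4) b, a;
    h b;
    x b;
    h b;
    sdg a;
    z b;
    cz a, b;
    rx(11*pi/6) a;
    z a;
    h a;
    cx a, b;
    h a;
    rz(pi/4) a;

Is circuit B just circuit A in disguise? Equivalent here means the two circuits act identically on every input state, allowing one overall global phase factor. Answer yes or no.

No: there is an input state on which the two circuits produce genuinely different outputs (not merely differing by a phase).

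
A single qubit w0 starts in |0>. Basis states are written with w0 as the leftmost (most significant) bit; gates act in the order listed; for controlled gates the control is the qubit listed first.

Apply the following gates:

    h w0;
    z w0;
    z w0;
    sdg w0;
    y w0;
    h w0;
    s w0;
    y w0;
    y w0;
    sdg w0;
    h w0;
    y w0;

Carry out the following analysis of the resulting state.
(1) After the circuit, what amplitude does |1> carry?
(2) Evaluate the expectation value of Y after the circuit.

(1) |1> carries amplitude -sqrt(2)*I/2 in the final state. Key observation: steps 5-12 multiply out to the identity, so the circuit reduces to the remaining gates.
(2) In the final state, Y has expectation -1.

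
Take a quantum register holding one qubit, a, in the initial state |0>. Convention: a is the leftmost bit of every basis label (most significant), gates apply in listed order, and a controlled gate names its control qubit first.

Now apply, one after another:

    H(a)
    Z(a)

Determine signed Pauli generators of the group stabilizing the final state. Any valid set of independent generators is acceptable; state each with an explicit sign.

The stabilizer group can be generated by -X, among other valid generating sets.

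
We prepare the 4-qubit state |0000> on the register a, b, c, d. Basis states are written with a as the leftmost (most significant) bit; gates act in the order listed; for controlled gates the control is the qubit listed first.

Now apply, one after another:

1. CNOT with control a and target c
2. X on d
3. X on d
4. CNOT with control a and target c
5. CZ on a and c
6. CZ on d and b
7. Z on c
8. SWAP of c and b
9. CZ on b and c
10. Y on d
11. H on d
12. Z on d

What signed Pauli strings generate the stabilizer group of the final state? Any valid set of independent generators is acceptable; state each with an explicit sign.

The stabilizer group can be generated by +IIIX, +ZIII, +IZII, +IIZI, among other valid generating sets.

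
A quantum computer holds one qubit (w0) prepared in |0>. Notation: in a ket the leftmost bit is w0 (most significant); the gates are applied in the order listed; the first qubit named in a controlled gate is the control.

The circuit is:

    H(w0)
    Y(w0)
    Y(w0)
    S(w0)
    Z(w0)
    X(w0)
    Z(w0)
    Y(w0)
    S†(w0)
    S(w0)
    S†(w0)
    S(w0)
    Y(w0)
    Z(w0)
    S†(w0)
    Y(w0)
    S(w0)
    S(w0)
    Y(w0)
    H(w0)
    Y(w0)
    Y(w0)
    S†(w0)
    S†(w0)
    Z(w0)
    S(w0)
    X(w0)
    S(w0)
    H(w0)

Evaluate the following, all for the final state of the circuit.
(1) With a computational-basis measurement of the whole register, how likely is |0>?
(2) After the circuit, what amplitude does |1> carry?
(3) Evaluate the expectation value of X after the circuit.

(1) Outcome |0> occurs with probability 1/2.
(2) The final state's coefficient on |1> equals -sqrt(2)/2.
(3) The expectation value of X is 1.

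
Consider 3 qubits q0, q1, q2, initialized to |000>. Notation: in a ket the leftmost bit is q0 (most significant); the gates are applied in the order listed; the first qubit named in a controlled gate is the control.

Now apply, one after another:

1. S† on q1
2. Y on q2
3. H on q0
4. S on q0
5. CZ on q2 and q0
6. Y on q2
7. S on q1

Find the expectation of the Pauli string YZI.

The expectation value of YZI is -1.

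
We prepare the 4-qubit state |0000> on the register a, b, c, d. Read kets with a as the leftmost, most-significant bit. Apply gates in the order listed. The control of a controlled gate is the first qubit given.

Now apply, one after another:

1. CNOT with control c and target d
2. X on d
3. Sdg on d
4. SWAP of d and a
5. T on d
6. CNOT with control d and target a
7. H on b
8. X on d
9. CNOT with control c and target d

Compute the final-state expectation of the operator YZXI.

In the final state, YZXI has expectation 0.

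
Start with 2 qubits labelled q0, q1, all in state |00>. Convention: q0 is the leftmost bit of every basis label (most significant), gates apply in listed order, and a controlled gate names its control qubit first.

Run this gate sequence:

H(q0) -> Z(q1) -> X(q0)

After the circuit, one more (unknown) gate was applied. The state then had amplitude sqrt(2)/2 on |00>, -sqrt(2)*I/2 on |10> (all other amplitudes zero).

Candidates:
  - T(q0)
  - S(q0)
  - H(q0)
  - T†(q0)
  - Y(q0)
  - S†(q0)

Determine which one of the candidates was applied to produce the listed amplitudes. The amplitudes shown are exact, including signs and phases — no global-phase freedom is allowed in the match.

The applied gate was S†(q0).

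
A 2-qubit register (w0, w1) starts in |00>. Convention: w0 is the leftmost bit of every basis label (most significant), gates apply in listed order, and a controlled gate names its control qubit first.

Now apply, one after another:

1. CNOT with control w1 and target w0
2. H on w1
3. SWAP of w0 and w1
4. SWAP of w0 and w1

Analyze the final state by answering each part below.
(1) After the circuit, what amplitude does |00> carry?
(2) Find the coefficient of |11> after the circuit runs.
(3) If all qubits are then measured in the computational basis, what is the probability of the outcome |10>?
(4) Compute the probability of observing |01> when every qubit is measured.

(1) The amplitude on |00> is sqrt(2)/2. Key observation: the block from step 3 through step 4 cancels to the identity and can be dropped.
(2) |11> carries amplitude 0 in the final state.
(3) Outcome |10> occurs with probability 0.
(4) A full measurement returns |01> with probability 1/2.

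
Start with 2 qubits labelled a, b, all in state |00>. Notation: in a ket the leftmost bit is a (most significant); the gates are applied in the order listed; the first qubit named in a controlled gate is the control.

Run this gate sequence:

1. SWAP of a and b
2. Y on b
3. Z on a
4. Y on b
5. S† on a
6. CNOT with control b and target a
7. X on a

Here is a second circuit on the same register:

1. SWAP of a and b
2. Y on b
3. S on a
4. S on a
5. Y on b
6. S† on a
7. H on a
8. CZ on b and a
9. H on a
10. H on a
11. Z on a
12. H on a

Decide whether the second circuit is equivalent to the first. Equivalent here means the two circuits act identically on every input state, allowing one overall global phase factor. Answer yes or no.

Yes: on every input state the two circuits agree up to one overall phase factor.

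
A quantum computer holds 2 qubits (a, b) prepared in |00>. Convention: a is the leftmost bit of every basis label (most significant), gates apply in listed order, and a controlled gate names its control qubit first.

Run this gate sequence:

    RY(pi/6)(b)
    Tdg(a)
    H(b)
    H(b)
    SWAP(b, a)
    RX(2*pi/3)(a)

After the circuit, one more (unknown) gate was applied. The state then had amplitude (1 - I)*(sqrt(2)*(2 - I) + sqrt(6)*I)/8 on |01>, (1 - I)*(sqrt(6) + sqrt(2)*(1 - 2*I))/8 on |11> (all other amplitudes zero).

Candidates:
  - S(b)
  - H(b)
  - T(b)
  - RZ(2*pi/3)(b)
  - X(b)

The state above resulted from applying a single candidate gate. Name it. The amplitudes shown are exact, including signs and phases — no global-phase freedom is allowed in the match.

It was X(b) that produced the state shown. Key observation: gates 3-4 undo each other exactly, leaving only the rest of the circuit to track.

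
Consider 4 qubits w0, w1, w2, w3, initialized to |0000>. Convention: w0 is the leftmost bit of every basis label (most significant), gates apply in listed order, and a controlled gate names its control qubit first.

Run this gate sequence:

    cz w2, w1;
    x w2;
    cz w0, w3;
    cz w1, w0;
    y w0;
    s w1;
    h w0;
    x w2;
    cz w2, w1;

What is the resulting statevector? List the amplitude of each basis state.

The final amplitudes are sqrt(2)*I/2 on |0000>, -sqrt(2)*I/2 on |1000>, and 0 on every other basis state.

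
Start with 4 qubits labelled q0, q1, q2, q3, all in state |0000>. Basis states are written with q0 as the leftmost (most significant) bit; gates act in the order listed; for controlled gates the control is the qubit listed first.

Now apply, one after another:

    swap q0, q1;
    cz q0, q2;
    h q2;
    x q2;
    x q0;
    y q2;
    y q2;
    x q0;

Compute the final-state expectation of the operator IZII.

In the final state, IZII has expectation 1. Key observation: gates 5-8 undo each other exactly, leaving only the rest of the circuit to track.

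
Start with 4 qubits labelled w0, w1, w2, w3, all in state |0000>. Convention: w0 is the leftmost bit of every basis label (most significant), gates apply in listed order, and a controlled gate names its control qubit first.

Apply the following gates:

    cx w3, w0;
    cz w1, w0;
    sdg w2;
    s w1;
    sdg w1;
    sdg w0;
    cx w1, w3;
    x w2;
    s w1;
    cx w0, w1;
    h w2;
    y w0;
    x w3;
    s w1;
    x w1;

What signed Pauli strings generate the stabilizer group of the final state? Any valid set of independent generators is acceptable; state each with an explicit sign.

The final state is stabilized by the group generated by -IIXI, -ZIII, -IZII, -IIIZ; other independent generating sets are equally valid. Key observation: gates 4-5 undo each other exactly, leaving only the rest of the circuit to track.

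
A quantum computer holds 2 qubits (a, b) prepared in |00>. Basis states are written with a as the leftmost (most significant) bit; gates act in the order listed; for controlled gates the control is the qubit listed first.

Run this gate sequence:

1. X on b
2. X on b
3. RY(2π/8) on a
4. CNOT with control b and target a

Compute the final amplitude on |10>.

|10> carries amplitude sqrt(2 - sqrt(2))/2 in the final state.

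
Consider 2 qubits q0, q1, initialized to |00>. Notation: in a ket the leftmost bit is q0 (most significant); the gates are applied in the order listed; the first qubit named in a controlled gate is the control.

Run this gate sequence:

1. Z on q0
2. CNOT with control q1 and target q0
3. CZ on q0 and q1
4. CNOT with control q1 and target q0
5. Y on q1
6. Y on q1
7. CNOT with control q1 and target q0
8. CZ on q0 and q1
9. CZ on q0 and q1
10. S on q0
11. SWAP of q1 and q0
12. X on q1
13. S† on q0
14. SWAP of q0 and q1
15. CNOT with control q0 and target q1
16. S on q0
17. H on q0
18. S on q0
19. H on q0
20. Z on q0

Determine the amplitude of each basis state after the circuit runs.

After the circuit, the state carries amplitude 0 on |00>, 1/2 + I/2 on |01>, 0 on |10>, 1/2 - I/2 on |11>. Key observation: the block from step 4 through step 7 cancels to the identity and can be dropped.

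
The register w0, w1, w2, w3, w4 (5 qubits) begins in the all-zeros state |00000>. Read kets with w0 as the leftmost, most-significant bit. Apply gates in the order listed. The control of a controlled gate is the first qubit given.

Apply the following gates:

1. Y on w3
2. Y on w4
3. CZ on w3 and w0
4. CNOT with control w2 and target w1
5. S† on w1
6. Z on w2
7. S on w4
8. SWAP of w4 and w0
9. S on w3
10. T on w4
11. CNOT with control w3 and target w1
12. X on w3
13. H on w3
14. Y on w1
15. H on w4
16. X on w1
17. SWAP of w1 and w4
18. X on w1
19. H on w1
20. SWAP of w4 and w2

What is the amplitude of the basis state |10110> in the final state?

The amplitude on |10110> is -sqrt(2)*I/2.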